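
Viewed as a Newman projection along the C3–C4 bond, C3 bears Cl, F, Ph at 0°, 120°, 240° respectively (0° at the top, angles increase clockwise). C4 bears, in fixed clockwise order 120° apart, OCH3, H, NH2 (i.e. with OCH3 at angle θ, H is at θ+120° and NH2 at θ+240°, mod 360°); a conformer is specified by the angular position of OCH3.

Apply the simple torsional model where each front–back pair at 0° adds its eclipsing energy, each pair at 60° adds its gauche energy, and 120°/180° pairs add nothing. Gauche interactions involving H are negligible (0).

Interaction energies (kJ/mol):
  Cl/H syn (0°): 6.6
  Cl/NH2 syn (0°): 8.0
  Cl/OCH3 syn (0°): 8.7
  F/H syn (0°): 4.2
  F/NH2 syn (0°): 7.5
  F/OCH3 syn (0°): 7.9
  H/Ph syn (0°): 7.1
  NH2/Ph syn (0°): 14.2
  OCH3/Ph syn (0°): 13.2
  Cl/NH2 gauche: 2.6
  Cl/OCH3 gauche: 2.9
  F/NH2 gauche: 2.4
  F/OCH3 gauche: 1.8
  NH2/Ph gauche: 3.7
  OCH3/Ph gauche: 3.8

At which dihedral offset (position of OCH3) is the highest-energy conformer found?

OCH3 at 0° (eclipsed): Cl–OCH3 eclipsed, F–H eclipsed, Ph–NH2 eclipsed; 8.7 + 4.2 + 14.2 = 27.1 kJ/mol.
OCH3 at 60° (staggered): Cl–OCH3 gauche, Cl–NH2 gauche, F–OCH3 gauche, Ph–NH2 gauche; 2.9 + 2.6 + 1.8 + 3.7 = 11.0 kJ/mol.
OCH3 at 120° (eclipsed): Cl–NH2 eclipsed, F–OCH3 eclipsed, Ph–H eclipsed; 8.0 + 7.9 + 7.1 = 23.0 kJ/mol.
OCH3 at 180° (staggered): Cl–NH2 gauche, F–OCH3 gauche, F–NH2 gauche, Ph–OCH3 gauche; 2.6 + 1.8 + 2.4 + 3.8 = 10.6 kJ/mol.
OCH3 at 240° (eclipsed): Cl–H eclipsed, F–NH2 eclipsed, Ph–OCH3 eclipsed; 6.6 + 7.5 + 13.2 = 27.3 kJ/mol.
OCH3 at 300° (staggered): Cl–OCH3 gauche, F–NH2 gauche, Ph–OCH3 gauche, Ph–NH2 gauche; 2.9 + 2.4 + 3.8 + 3.7 = 12.8 kJ/mol.
The maximum (27.3 kJ/mol) occurs with OCH3 at 240°.

240°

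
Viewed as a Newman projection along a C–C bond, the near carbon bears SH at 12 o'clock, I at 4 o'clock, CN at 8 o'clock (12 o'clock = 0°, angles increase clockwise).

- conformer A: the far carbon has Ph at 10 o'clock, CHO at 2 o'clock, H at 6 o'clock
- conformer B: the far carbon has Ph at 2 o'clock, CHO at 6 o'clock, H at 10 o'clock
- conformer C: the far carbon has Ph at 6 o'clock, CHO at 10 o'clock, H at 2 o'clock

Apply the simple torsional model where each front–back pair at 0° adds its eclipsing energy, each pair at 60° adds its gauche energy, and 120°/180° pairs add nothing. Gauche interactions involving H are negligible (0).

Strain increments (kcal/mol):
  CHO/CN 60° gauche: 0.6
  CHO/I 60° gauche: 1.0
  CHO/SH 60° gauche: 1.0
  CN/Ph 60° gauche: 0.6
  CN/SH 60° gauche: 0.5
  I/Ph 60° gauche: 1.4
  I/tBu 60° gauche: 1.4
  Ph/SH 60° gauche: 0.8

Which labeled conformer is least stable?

A (staggered): SH(0°)/Ph(300°) gauche 0.8; SH(0°)/CHO(60°) gauche 1.0; I(120°)/CHO(60°) gauche 1.0; CN(240°)/Ph(300°) gauche 0.6 → 3.4 kcal/mol.
B (staggered): SH(0°)/Ph(60°) gauche 0.8; I(120°)/Ph(60°) gauche 1.4; I(120°)/CHO(180°) gauche 1.0; CN(240°)/CHO(180°) gauche 0.6 → 3.8 kcal/mol.
C (staggered): SH(0°)/CHO(300°) gauche 1.0; I(120°)/Ph(180°) gauche 1.4; CN(240°)/Ph(180°) gauche 0.6; CN(240°)/CHO(300°) gauche 0.6 → 3.6 kcal/mol.
B has the highest total (3.8 kcal/mol).

B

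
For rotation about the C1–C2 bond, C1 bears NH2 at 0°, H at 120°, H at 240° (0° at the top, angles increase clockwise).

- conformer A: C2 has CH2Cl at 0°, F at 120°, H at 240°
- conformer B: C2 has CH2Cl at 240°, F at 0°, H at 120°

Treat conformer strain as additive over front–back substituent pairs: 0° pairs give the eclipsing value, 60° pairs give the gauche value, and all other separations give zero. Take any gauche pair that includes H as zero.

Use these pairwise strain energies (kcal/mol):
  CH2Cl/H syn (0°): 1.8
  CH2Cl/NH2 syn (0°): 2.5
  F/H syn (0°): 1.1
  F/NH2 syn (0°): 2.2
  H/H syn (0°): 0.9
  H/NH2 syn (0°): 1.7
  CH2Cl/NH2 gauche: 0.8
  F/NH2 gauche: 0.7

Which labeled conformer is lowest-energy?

A (eclipsed): NH2–CH2Cl eclipsed, H–F eclipsed, H–H eclipsed; 2.5 + 1.1 + 0.9 = 4.5 kcal/mol.
B (eclipsed): NH2–F eclipsed, H–H eclipsed, H–CH2Cl eclipsed; 2.2 + 0.9 + 1.8 = 4.9 kcal/mol.
A has the lowest total (4.5 kcal/mol).

A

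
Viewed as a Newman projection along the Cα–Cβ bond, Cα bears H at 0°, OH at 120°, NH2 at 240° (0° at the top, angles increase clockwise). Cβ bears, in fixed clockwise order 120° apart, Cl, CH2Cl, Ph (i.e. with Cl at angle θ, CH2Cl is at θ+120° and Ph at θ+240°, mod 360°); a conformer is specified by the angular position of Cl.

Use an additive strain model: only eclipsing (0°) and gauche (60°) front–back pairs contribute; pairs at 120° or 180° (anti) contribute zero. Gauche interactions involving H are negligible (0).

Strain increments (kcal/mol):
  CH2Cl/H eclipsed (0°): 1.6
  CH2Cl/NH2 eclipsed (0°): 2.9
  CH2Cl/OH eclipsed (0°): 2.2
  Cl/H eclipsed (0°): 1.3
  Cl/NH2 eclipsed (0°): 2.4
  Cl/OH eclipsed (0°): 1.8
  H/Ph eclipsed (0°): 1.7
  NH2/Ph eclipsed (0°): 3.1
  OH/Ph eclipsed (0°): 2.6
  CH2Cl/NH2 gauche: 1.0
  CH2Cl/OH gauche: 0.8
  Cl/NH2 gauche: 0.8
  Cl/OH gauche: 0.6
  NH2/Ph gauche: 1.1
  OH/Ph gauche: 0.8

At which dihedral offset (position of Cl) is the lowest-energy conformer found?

180°

Cl at 0° is eclipsed. H at 0° is eclipsed with Cl at 0° (1.3); OH at 120° is eclipsed with CH2Cl at 120° (2.2); NH2 at 240° is eclipsed with Ph at 240° (3.1). Total 6.6 kcal/mol.
Cl at 60° is staggered. OH at 120° is gauche with Cl at 60° (0.6); OH at 120° is gauche with CH2Cl at 180° (0.8); NH2 at 240° is gauche with CH2Cl at 180° (1.0); NH2 at 240° is gauche with Ph at 300° (1.1). Total 3.5 kcal/mol.
Cl at 120° is eclipsed. H at 0° is eclipsed with Ph at 0° (1.7); OH at 120° is eclipsed with Cl at 120° (1.8); NH2 at 240° is eclipsed with CH2Cl at 240° (2.9). Total 6.4 kcal/mol.
Cl at 180° is staggered. OH at 120° is gauche with Cl at 180° (0.6); OH at 120° is gauche with Ph at 60° (0.8); NH2 at 240° is gauche with Cl at 180° (0.8); NH2 at 240° is gauche with CH2Cl at 300° (1.0). Total 3.2 kcal/mol.
Cl at 240° is eclipsed. H at 0° is eclipsed with CH2Cl at 0° (1.6); OH at 120° is eclipsed with Ph at 120° (2.6); NH2 at 240° is eclipsed with Cl at 240° (2.4). Total 6.6 kcal/mol.
Cl at 300° is staggered. OH at 120° is gauche with CH2Cl at 60° (0.8); OH at 120° is gauche with Ph at 180° (0.8); NH2 at 240° is gauche with Cl at 300° (0.8); NH2 at 240° is gauche with Ph at 180° (1.1). Total 3.5 kcal/mol.
The minimum (3.2 kcal/mol) occurs with Cl at 180°.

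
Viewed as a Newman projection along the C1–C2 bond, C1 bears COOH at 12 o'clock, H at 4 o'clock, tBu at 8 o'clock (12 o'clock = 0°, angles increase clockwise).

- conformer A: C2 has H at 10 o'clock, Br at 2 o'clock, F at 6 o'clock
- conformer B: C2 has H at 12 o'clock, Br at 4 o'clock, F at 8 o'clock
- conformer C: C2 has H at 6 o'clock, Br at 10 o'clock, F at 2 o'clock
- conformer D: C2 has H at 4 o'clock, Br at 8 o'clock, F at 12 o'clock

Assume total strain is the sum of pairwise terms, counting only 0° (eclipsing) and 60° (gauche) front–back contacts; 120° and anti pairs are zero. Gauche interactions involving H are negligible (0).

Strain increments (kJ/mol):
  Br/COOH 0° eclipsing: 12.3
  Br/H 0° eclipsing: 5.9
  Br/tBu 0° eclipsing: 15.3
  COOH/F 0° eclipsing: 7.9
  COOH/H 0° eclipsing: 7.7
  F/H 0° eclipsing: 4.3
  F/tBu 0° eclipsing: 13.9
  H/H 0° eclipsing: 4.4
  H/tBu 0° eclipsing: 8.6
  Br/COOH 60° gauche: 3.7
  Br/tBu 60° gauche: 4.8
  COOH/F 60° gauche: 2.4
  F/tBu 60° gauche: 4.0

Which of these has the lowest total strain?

A (staggered): COOH–Br gauche, tBu–F gauche; 3.7 + 4.0 = 7.7 kJ/mol.
B (eclipsed): COOH–H eclipsed, H–Br eclipsed, tBu–F eclipsed; 7.7 + 5.9 + 13.9 = 27.5 kJ/mol.
C (staggered): COOH–Br gauche, COOH–F gauche, tBu–Br gauche; 3.7 + 2.4 + 4.8 = 10.9 kJ/mol.
D (eclipsed): COOH–F eclipsed, H–H eclipsed, tBu–Br eclipsed; 7.9 + 4.4 + 15.3 = 27.6 kJ/mol.
A has the lowest total (7.7 kJ/mol).

A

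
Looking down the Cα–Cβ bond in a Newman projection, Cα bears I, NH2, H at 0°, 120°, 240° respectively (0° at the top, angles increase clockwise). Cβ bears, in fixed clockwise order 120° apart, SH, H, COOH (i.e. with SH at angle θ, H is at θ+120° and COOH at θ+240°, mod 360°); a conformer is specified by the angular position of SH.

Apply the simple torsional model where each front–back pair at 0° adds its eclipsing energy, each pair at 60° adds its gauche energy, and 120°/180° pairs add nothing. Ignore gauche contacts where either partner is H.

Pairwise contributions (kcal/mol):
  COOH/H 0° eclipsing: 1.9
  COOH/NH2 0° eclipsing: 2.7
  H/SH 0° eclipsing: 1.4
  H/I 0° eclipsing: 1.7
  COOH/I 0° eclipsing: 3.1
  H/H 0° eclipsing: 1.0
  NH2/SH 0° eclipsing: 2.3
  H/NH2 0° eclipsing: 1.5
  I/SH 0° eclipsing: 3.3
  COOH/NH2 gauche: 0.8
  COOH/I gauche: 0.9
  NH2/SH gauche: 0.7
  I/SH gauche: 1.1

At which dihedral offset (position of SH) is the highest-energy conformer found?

0°

SH at 0° (eclipsed): I–SH eclipsed, NH2–H eclipsed, H–COOH eclipsed; 3.3 + 1.5 + 1.9 = 6.7 kcal/mol.
SH at 60° (staggered): I–SH gauche, I–COOH gauche, NH2–SH gauche; 1.1 + 0.9 + 0.7 = 2.7 kcal/mol.
SH at 120° (eclipsed): I–COOH eclipsed, NH2–SH eclipsed, H–H eclipsed; 3.1 + 2.3 + 1.0 = 6.4 kcal/mol.
SH at 180° (staggered): I–COOH gauche, NH2–SH gauche, NH2–COOH gauche; 0.9 + 0.7 + 0.8 = 2.4 kcal/mol.
SH at 240° (eclipsed): I–H eclipsed, NH2–COOH eclipsed, H–SH eclipsed; 1.7 + 2.7 + 1.4 = 5.8 kcal/mol.
SH at 300° (staggered): I–SH gauche, NH2–COOH gauche; 1.1 + 0.8 = 1.9 kcal/mol.
The maximum (6.7 kcal/mol) occurs with SH at 0°.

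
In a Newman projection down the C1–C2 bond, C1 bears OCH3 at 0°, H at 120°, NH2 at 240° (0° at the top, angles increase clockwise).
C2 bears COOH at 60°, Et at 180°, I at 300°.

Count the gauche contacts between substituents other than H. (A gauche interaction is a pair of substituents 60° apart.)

4

Non-H gauche pairs: OCH3(0°)/COOH(60°); OCH3(0°)/I(300°); NH2(240°)/Et(180°); NH2(240°)/I(300°) — 4 interactions.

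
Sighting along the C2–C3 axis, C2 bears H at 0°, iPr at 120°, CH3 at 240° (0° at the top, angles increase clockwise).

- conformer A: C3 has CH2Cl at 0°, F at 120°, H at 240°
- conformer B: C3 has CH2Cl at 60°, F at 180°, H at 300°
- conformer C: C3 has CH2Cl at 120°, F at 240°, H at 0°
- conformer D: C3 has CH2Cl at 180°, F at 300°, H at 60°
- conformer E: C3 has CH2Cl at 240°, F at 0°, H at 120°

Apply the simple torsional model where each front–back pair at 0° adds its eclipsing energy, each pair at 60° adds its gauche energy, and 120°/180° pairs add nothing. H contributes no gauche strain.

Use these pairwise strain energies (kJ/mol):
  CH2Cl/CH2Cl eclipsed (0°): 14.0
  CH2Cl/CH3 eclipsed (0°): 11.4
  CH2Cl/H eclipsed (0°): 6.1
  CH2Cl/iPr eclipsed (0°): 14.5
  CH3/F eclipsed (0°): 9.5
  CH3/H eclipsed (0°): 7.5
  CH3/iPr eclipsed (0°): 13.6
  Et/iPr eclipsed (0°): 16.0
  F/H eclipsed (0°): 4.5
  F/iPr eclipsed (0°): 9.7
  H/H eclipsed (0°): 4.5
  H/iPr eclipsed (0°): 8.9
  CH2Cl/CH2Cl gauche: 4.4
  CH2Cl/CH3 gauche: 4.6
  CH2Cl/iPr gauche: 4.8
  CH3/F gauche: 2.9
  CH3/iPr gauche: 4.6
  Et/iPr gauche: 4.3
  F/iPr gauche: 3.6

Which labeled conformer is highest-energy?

C

A (eclipsed): H(0°)/CH2Cl(0°) eclipsed 6.1; iPr(120°)/F(120°) eclipsed 9.7; CH3(240°)/H(240°) eclipsed 7.5 → 23.3 kJ/mol.
B (staggered): iPr(120°)/CH2Cl(60°) gauche 4.8; iPr(120°)/F(180°) gauche 3.6; CH3(240°)/F(180°) gauche 2.9 → 11.3 kJ/mol.
C (eclipsed): H(0°)/H(0°) eclipsed 4.5; iPr(120°)/CH2Cl(120°) eclipsed 14.5; CH3(240°)/F(240°) eclipsed 9.5 → 28.5 kJ/mol.
D (staggered): iPr(120°)/CH2Cl(180°) gauche 4.8; CH3(240°)/CH2Cl(180°) gauche 4.6; CH3(240°)/F(300°) gauche 2.9 → 12.3 kJ/mol.
E (eclipsed): H(0°)/F(0°) eclipsed 4.5; iPr(120°)/H(120°) eclipsed 8.9; CH3(240°)/CH2Cl(240°) eclipsed 11.4 → 24.8 kJ/mol.
C has the highest total (28.5 kJ/mol).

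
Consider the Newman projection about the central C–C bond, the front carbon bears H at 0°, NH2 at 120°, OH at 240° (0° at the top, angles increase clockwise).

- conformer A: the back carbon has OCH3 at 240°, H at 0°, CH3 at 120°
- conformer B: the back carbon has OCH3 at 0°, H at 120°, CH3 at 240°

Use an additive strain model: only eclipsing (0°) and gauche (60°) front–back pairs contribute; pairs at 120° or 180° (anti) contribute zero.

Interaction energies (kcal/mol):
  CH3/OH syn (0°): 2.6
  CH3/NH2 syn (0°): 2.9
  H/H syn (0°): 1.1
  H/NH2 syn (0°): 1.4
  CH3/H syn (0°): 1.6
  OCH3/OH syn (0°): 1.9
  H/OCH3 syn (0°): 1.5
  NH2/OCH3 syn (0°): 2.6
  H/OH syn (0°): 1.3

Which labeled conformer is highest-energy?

A is eclipsed. H at 0° is eclipsed with H at 0° (1.1); NH2 at 120° is eclipsed with CH3 at 120° (2.9); OH at 240° is eclipsed with OCH3 at 240° (1.9). Total 5.9 kcal/mol.
B is eclipsed. H at 0° is eclipsed with OCH3 at 0° (1.5); NH2 at 120° is eclipsed with H at 120° (1.4); OH at 240° is eclipsed with CH3 at 240° (2.6). Total 5.5 kcal/mol.
A has the highest total (5.9 kcal/mol).

A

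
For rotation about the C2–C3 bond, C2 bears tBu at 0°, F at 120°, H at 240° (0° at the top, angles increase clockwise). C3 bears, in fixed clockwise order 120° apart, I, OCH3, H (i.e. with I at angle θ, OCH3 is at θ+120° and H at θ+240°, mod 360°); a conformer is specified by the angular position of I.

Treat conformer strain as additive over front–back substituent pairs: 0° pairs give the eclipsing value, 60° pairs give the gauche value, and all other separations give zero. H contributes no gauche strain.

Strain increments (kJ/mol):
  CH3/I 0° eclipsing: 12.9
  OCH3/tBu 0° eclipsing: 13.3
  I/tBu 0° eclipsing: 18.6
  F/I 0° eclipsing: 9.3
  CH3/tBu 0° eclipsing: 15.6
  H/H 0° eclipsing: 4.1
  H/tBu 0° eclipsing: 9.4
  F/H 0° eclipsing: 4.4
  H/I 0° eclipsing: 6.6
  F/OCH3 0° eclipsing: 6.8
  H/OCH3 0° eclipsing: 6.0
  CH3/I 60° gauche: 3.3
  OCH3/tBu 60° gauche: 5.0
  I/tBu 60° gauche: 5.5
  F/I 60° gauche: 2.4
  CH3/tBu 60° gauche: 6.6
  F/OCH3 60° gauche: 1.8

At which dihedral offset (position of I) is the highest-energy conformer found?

0°

I at 0° (eclipsed): tBu(0°)/I(0°) eclipsed 18.6; F(120°)/OCH3(120°) eclipsed 6.8; H(240°)/H(240°) eclipsed 4.1 → 29.5 kJ/mol.
I at 60° (staggered): tBu(0°)/I(60°) gauche 5.5; F(120°)/I(60°) gauche 2.4; F(120°)/OCH3(180°) gauche 1.8 → 9.7 kJ/mol.
I at 120° (eclipsed): tBu(0°)/H(0°) eclipsed 9.4; F(120°)/I(120°) eclipsed 9.3; H(240°)/OCH3(240°) eclipsed 6.0 → 24.7 kJ/mol.
I at 180° (staggered): tBu(0°)/OCH3(300°) gauche 5.0; F(120°)/I(180°) gauche 2.4 → 7.4 kJ/mol.
I at 240° (eclipsed): tBu(0°)/OCH3(0°) eclipsed 13.3; F(120°)/H(120°) eclipsed 4.4; H(240°)/I(240°) eclipsed 6.6 → 24.3 kJ/mol.
I at 300° (staggered): tBu(0°)/I(300°) gauche 5.5; tBu(0°)/OCH3(60°) gauche 5.0; F(120°)/OCH3(60°) gauche 1.8 → 12.3 kJ/mol.
The maximum (29.5 kJ/mol) occurs with I at 0°.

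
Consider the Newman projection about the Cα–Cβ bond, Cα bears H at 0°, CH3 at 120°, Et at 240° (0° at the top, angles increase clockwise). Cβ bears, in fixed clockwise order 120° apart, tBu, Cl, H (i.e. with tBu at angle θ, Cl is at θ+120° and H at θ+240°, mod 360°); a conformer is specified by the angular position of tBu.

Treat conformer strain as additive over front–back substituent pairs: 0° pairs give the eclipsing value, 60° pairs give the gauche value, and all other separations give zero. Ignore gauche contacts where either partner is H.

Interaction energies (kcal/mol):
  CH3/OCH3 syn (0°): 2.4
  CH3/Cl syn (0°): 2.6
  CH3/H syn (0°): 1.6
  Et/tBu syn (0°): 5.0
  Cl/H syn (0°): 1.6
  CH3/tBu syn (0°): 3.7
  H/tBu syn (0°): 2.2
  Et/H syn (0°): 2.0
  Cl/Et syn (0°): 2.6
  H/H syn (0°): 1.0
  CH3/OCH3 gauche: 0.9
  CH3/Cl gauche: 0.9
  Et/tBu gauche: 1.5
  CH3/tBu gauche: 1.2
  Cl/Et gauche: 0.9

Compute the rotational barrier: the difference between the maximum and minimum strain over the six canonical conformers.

tBu at 0° (eclipsed): H(0°)/tBu(0°) eclipsed 2.2; CH3(120°)/Cl(120°) eclipsed 2.6; Et(240°)/H(240°) eclipsed 2.0 → 6.8 kcal/mol.
tBu at 60° (staggered): CH3(120°)/tBu(60°) gauche 1.2; CH3(120°)/Cl(180°) gauche 0.9; Et(240°)/Cl(180°) gauche 0.9 → 3.0 kcal/mol.
tBu at 120° (eclipsed): H(0°)/H(0°) eclipsed 1.0; CH3(120°)/tBu(120°) eclipsed 3.7; Et(240°)/Cl(240°) eclipsed 2.6 → 7.3 kcal/mol.
tBu at 180° (staggered): CH3(120°)/tBu(180°) gauche 1.2; Et(240°)/tBu(180°) gauche 1.5; Et(240°)/Cl(300°) gauche 0.9 → 3.6 kcal/mol.
tBu at 240° (eclipsed): H(0°)/Cl(0°) eclipsed 1.6; CH3(120°)/H(120°) eclipsed 1.6; Et(240°)/tBu(240°) eclipsed 5.0 → 8.2 kcal/mol.
tBu at 300° (staggered): CH3(120°)/Cl(60°) gauche 0.9; Et(240°)/tBu(300°) gauche 1.5 → 2.4 kcal/mol.
Max at 240° (8.2 kcal/mol), min at 300° (2.4 kcal/mol); barrier = 5.8 kcal/mol.

5.8 kcal/mol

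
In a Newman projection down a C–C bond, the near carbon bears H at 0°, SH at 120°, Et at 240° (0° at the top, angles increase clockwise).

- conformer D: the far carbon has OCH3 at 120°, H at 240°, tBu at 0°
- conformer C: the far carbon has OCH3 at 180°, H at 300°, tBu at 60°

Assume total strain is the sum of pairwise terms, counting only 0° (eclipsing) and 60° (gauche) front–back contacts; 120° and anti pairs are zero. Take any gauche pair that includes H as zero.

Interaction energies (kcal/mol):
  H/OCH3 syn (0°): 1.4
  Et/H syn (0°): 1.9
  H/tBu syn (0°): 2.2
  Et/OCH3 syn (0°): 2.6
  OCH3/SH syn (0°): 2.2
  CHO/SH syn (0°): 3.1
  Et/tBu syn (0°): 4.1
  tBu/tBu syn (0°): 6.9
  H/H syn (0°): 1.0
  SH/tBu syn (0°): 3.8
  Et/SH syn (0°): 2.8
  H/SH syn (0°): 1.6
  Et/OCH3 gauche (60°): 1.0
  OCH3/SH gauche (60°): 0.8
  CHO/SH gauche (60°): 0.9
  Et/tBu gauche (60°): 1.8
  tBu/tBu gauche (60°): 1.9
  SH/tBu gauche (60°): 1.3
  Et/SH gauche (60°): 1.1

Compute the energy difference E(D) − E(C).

+3.2 kcal/mol

D (eclipsed): H–tBu eclipsed, SH–OCH3 eclipsed, Et–H eclipsed; 2.2 + 2.2 + 1.9 = 6.3 kcal/mol.
C (staggered): SH–OCH3 gauche, SH–tBu gauche, Et–OCH3 gauche; 0.8 + 1.3 + 1.0 = 3.1 kcal/mol.
E(D) − E(C) = 6.3 − 3.1 = +3.2 kcal/mol.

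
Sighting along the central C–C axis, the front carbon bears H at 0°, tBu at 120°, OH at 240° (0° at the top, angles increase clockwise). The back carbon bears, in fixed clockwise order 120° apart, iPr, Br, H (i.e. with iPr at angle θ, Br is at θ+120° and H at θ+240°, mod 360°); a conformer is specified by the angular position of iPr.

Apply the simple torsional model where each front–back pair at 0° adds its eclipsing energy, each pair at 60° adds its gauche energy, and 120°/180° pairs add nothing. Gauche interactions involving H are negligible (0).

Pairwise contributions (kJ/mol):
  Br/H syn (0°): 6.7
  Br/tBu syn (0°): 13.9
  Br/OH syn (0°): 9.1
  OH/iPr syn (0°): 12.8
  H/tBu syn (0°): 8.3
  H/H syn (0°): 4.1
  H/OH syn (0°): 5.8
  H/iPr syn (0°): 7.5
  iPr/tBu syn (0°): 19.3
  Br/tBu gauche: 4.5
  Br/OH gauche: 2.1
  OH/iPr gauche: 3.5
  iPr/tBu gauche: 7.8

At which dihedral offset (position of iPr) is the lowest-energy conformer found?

iPr at 0° (eclipsed): H–iPr eclipsed, tBu–Br eclipsed, OH–H eclipsed; 7.5 + 13.9 + 5.8 = 27.2 kJ/mol.
iPr at 60° (staggered): tBu–iPr gauche, tBu–Br gauche, OH–Br gauche; 7.8 + 4.5 + 2.1 = 14.4 kJ/mol.
iPr at 120° (eclipsed): H–H eclipsed, tBu–iPr eclipsed, OH–Br eclipsed; 4.1 + 19.3 + 9.1 = 32.5 kJ/mol.
iPr at 180° (staggered): tBu–iPr gauche, OH–iPr gauche, OH–Br gauche; 7.8 + 3.5 + 2.1 = 13.4 kJ/mol.
iPr at 240° (eclipsed): H–Br eclipsed, tBu–H eclipsed, OH–iPr eclipsed; 6.7 + 8.3 + 12.8 = 27.8 kJ/mol.
iPr at 300° (staggered): tBu–Br gauche, OH–iPr gauche; 4.5 + 3.5 = 8.0 kJ/mol.
The minimum (8.0 kJ/mol) occurs with iPr at 300°.

300°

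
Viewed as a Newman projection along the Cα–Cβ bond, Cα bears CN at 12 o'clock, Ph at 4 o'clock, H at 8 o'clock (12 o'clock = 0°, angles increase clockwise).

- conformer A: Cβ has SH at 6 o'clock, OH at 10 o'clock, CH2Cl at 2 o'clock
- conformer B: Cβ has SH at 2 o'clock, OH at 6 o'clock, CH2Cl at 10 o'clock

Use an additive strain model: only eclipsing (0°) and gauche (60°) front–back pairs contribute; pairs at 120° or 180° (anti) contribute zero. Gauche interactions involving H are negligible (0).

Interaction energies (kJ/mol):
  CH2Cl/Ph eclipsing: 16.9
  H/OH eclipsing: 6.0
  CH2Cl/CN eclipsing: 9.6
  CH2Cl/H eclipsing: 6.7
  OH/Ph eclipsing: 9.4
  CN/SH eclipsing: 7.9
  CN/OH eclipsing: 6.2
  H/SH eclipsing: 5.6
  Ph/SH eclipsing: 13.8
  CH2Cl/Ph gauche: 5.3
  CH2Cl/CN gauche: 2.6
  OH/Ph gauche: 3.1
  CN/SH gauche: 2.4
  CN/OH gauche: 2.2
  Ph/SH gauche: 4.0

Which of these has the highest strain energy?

A

A is staggered. CN at 0° is gauche with OH at 300° (2.2); CN at 0° is gauche with CH2Cl at 60° (2.6); Ph at 120° is gauche with SH at 180° (4.0); Ph at 120° is gauche with CH2Cl at 60° (5.3). Total 14.1 kJ/mol.
B is staggered. CN at 0° is gauche with SH at 60° (2.4); CN at 0° is gauche with CH2Cl at 300° (2.6); Ph at 120° is gauche with SH at 60° (4.0); Ph at 120° is gauche with OH at 180° (3.1). Total 12.1 kJ/mol.
A has the highest total (14.1 kJ/mol).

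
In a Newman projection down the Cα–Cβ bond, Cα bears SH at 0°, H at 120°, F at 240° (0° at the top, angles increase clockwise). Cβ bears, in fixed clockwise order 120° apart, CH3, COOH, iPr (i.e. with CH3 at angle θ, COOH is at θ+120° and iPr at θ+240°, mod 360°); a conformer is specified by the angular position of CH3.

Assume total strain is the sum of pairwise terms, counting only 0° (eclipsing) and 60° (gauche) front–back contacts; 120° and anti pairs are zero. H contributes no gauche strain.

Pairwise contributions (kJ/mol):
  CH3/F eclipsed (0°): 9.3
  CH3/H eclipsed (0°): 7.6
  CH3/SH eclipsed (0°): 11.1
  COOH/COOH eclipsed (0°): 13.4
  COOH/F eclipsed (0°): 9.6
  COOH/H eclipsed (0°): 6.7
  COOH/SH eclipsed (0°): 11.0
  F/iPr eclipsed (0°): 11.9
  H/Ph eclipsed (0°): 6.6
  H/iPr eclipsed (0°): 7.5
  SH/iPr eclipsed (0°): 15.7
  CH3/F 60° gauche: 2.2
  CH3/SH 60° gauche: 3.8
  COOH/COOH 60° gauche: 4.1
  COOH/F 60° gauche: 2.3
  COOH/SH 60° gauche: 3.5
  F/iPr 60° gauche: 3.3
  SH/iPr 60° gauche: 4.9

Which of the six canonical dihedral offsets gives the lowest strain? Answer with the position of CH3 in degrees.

300°

CH3 at 0° (eclipsed): SH–CH3 eclipsed, H–COOH eclipsed, F–iPr eclipsed; 11.1 + 6.7 + 11.9 = 29.7 kJ/mol.
CH3 at 60° (staggered): SH–CH3 gauche, SH–iPr gauche, F–COOH gauche, F–iPr gauche; 3.8 + 4.9 + 2.3 + 3.3 = 14.3 kJ/mol.
CH3 at 120° (eclipsed): SH–iPr eclipsed, H–CH3 eclipsed, F–COOH eclipsed; 15.7 + 7.6 + 9.6 = 32.9 kJ/mol.
CH3 at 180° (staggered): SH–COOH gauche, SH–iPr gauche, F–CH3 gauche, F–COOH gauche; 3.5 + 4.9 + 2.2 + 2.3 = 12.9 kJ/mol.
CH3 at 240° (eclipsed): SH–COOH eclipsed, H–iPr eclipsed, F–CH3 eclipsed; 11.0 + 7.5 + 9.3 = 27.8 kJ/mol.
CH3 at 300° (staggered): SH–CH3 gauche, SH–COOH gauche, F–CH3 gauche, F–iPr gauche; 3.8 + 3.5 + 2.2 + 3.3 = 12.8 kJ/mol.
The minimum (12.8 kJ/mol) occurs with CH3 at 300°.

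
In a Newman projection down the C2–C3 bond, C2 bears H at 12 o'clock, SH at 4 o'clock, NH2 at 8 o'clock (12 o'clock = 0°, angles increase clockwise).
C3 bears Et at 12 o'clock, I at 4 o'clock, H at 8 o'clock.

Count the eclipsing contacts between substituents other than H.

Non-H eclipsing pairs: SH(120°)/I(120°) — 1 interaction.

1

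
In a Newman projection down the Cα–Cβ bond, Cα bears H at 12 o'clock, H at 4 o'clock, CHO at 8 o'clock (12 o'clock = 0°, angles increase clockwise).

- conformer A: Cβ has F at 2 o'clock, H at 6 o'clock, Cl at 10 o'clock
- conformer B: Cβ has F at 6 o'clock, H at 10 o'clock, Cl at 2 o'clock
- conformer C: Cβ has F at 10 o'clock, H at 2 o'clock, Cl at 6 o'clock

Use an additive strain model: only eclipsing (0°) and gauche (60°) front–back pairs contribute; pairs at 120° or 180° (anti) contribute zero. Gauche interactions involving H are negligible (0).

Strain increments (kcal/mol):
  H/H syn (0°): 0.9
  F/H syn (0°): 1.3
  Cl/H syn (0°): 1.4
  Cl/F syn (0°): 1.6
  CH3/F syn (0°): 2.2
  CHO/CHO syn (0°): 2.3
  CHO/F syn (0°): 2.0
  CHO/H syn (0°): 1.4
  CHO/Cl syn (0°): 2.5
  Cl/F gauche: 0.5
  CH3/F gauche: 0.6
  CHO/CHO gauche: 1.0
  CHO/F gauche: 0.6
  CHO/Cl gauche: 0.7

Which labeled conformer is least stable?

C

A (staggered): CHO(240°)/Cl(300°) gauche 0.7 → 0.7 kcal/mol.
B (staggered): CHO(240°)/F(180°) gauche 0.6 → 0.6 kcal/mol.
C (staggered): CHO(240°)/F(300°) gauche 0.6; CHO(240°)/Cl(180°) gauche 0.7 → 1.3 kcal/mol.
C has the highest total (1.3 kcal/mol).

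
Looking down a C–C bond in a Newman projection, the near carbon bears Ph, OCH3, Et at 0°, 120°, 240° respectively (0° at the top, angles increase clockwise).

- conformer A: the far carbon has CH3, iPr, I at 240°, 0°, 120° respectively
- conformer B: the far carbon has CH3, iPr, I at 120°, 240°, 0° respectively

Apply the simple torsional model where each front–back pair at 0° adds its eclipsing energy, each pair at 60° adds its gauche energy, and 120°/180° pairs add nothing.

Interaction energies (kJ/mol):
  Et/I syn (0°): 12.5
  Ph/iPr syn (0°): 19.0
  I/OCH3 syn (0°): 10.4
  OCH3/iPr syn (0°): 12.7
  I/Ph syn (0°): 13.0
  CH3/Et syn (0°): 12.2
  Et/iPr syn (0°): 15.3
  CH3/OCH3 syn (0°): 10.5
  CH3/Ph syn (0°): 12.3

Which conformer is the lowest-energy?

A (eclipsed): Ph–iPr eclipsed, OCH3–I eclipsed, Et–CH3 eclipsed; 19.0 + 10.4 + 12.2 = 41.6 kJ/mol.
B (eclipsed): Ph–I eclipsed, OCH3–CH3 eclipsed, Et–iPr eclipsed; 13.0 + 10.5 + 15.3 = 38.8 kJ/mol.
B has the lowest total (38.8 kJ/mol).

B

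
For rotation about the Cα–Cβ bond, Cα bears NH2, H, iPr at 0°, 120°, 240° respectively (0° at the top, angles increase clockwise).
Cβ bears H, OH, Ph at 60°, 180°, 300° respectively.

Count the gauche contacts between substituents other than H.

3

Non-H gauche pairs: NH2(0°)/Ph(300°); iPr(240°)/OH(180°); iPr(240°)/Ph(300°) — 3 interactions.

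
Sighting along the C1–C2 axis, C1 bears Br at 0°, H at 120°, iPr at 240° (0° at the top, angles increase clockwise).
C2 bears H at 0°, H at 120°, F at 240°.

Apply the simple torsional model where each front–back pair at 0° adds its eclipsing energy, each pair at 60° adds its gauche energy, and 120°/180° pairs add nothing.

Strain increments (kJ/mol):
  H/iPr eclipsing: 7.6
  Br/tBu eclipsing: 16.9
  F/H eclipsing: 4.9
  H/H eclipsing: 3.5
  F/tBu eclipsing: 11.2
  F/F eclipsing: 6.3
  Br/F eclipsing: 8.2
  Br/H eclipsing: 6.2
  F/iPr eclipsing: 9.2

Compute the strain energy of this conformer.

18.9 kJ/mol

This conformer (eclipsed): Br–H eclipsed, H–H eclipsed, iPr–F eclipsed; 6.2 + 3.5 + 9.2 = 18.9 kJ/mol.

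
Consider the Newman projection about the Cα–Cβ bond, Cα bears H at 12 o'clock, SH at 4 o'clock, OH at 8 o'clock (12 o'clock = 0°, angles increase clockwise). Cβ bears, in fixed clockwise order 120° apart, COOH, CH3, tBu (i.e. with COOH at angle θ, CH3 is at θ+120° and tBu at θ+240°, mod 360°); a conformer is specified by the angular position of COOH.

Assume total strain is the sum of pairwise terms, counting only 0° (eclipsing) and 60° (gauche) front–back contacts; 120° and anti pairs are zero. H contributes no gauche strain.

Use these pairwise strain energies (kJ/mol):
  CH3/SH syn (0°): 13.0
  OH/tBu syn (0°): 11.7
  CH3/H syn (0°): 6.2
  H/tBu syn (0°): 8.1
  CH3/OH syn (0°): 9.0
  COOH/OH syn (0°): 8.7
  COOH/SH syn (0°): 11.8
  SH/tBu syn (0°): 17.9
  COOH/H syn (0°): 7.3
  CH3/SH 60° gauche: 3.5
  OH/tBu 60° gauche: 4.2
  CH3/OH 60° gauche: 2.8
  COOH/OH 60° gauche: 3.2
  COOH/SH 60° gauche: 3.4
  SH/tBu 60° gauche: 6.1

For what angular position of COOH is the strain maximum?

240°

COOH at 0° is eclipsed. H at 0° is eclipsed with COOH at 0° (7.3); SH at 120° is eclipsed with CH3 at 120° (13.0); OH at 240° is eclipsed with tBu at 240° (11.7). Total 32.0 kJ/mol.
COOH at 60° is staggered. SH at 120° is gauche with COOH at 60° (3.4); SH at 120° is gauche with CH3 at 180° (3.5); OH at 240° is gauche with CH3 at 180° (2.8); OH at 240° is gauche with tBu at 300° (4.2). Total 13.9 kJ/mol.
COOH at 120° is eclipsed. H at 0° is eclipsed with tBu at 0° (8.1); SH at 120° is eclipsed with COOH at 120° (11.8); OH at 240° is eclipsed with CH3 at 240° (9.0). Total 28.9 kJ/mol.
COOH at 180° is staggered. SH at 120° is gauche with COOH at 180° (3.4); SH at 120° is gauche with tBu at 60° (6.1); OH at 240° is gauche with COOH at 180° (3.2); OH at 240° is gauche with CH3 at 300° (2.8). Total 15.5 kJ/mol.
COOH at 240° is eclipsed. H at 0° is eclipsed with CH3 at 0° (6.2); SH at 120° is eclipsed with tBu at 120° (17.9); OH at 240° is eclipsed with COOH at 240° (8.7). Total 32.8 kJ/mol.
COOH at 300° is staggered. SH at 120° is gauche with CH3 at 60° (3.5); SH at 120° is gauche with tBu at 180° (6.1); OH at 240° is gauche with COOH at 300° (3.2); OH at 240° is gauche with tBu at 180° (4.2). Total 17.0 kJ/mol.
The maximum (32.8 kJ/mol) occurs with COOH at 240°.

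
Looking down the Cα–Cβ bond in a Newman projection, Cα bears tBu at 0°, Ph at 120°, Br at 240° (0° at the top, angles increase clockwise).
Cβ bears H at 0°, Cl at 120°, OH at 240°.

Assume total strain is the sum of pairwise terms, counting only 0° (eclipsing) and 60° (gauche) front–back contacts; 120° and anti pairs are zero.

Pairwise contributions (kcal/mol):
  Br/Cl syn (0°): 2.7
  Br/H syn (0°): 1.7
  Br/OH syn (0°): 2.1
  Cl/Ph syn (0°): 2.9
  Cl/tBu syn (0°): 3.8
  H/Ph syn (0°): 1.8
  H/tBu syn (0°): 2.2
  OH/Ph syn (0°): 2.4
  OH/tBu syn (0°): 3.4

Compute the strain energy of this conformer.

This conformer (eclipsed): tBu(0°)/H(0°) eclipsed 2.2; Ph(120°)/Cl(120°) eclipsed 2.9; Br(240°)/OH(240°) eclipsed 2.1 → 7.2 kcal/mol.

7.2 kcal/mol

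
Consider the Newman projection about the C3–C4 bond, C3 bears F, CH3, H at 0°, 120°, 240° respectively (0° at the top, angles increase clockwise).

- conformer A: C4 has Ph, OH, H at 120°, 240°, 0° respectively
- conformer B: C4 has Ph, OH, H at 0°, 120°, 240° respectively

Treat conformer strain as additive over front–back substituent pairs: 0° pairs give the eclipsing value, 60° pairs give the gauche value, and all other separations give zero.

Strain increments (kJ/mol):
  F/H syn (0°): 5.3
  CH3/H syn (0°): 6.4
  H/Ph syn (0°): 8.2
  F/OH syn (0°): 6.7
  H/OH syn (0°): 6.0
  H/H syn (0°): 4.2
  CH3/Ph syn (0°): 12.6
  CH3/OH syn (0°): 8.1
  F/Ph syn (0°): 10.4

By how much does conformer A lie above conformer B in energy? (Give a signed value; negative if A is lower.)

+1.2 kJ/mol

A is eclipsed. F at 0° is eclipsed with H at 0° (5.3); CH3 at 120° is eclipsed with Ph at 120° (12.6); H at 240° is eclipsed with OH at 240° (6.0). Total 23.9 kJ/mol.
B is eclipsed. F at 0° is eclipsed with Ph at 0° (10.4); CH3 at 120° is eclipsed with OH at 120° (8.1); H at 240° is eclipsed with H at 240° (4.2). Total 22.7 kJ/mol.
E(A) − E(B) = 23.9 − 22.7 = +1.2 kJ/mol.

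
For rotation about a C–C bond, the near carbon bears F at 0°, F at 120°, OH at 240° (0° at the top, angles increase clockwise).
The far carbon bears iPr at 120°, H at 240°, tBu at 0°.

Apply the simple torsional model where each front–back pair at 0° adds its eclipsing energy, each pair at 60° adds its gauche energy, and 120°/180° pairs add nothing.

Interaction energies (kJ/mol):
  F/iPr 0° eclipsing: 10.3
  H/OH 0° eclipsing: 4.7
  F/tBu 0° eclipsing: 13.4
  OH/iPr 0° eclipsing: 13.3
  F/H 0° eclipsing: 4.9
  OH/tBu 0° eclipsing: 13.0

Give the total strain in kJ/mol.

This conformer is eclipsed. F at 0° is eclipsed with tBu at 0° (13.4); F at 120° is eclipsed with iPr at 120° (10.3); OH at 240° is eclipsed with H at 240° (4.7). Total 28.4 kJ/mol.

28.4 kJ/mol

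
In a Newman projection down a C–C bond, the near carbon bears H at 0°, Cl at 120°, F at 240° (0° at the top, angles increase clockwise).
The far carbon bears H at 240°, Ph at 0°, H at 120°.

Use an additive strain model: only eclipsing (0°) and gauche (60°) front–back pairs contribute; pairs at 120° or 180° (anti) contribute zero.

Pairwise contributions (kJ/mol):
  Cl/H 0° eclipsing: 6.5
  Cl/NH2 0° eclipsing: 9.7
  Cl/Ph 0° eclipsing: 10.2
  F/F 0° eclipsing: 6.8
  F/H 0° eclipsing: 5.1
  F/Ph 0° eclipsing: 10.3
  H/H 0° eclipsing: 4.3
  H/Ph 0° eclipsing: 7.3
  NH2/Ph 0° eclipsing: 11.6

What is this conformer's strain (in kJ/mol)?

18.9 kJ/mol

This conformer (eclipsed): H(0°)/Ph(0°) eclipsed 7.3; Cl(120°)/H(120°) eclipsed 6.5; F(240°)/H(240°) eclipsed 5.1 → 18.9 kJ/mol.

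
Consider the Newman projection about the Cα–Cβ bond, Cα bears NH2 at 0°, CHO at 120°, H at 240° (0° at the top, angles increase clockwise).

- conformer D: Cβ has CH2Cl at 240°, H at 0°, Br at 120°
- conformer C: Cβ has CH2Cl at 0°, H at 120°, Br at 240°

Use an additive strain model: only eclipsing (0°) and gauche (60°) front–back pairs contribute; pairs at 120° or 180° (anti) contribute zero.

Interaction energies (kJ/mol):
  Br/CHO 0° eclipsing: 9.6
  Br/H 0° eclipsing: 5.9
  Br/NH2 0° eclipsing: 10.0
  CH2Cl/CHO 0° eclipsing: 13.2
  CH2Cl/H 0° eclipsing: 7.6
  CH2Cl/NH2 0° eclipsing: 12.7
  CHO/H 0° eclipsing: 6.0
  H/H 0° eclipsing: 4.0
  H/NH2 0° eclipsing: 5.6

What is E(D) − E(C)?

D (eclipsed): NH2(0°)/H(0°) eclipsed 5.6; CHO(120°)/Br(120°) eclipsed 9.6; H(240°)/CH2Cl(240°) eclipsed 7.6 → 22.8 kJ/mol.
C (eclipsed): NH2(0°)/CH2Cl(0°) eclipsed 12.7; CHO(120°)/H(120°) eclipsed 6.0; H(240°)/Br(240°) eclipsed 5.9 → 24.6 kJ/mol.
E(D) − E(C) = 22.8 − 24.6 = -1.8 kJ/mol.

-1.8 kJ/mol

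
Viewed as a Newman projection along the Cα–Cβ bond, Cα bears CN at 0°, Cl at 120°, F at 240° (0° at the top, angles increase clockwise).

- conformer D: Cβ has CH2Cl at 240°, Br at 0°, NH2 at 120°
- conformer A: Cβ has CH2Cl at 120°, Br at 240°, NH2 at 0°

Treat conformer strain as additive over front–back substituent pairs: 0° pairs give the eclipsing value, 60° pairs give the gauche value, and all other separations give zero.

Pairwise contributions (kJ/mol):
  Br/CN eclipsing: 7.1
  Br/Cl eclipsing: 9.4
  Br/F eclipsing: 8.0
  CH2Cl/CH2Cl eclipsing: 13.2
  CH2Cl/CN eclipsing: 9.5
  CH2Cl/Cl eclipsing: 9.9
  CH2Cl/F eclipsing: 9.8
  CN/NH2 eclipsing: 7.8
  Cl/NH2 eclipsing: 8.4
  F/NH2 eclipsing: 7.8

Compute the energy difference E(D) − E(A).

D (eclipsed): CN–Br eclipsed, Cl–NH2 eclipsed, F–CH2Cl eclipsed; 7.1 + 8.4 + 9.8 = 25.3 kJ/mol.
A (eclipsed): CN–NH2 eclipsed, Cl–CH2Cl eclipsed, F–Br eclipsed; 7.8 + 9.9 + 8.0 = 25.7 kJ/mol.
E(D) − E(A) = 25.3 − 25.7 = -0.4 kJ/mol.

-0.4 kJ/mol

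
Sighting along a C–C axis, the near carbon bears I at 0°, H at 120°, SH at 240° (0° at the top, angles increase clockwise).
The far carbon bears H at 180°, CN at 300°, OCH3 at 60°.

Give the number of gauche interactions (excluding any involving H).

3

Non-H gauche pairs: I(0°)/CN(300°); I(0°)/OCH3(60°); SH(240°)/CN(300°) — 3 interactions.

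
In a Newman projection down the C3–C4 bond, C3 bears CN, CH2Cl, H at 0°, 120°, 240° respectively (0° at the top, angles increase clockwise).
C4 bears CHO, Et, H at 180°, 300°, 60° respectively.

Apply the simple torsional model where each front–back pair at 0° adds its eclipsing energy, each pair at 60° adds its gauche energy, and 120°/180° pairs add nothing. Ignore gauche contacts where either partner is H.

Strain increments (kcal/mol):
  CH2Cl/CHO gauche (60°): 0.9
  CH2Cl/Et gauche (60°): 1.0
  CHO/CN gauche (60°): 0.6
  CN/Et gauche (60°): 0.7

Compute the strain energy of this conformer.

This conformer is staggered. CN at 0° is gauche with Et at 300° (0.7); CH2Cl at 120° is gauche with CHO at 180° (0.9). Total 1.6 kcal/mol.

1.6 kcal/mol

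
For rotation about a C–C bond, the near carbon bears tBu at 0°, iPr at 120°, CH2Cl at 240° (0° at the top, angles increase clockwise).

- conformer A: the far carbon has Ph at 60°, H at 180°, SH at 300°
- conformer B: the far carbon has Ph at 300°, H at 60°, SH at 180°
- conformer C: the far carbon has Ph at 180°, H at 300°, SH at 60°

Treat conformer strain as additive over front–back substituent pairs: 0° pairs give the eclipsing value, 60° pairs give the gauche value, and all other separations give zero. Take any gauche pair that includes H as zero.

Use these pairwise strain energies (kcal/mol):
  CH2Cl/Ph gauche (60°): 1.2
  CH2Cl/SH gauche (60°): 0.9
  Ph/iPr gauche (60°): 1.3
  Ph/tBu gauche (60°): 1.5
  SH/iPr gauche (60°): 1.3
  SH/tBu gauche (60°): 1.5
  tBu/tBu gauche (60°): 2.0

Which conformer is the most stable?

B

A is staggered. tBu at 0° is gauche with Ph at 60° (1.5); tBu at 0° is gauche with SH at 300° (1.5); iPr at 120° is gauche with Ph at 60° (1.3); CH2Cl at 240° is gauche with SH at 300° (0.9). Total 5.2 kcal/mol.
B is staggered. tBu at 0° is gauche with Ph at 300° (1.5); iPr at 120° is gauche with SH at 180° (1.3); CH2Cl at 240° is gauche with Ph at 300° (1.2); CH2Cl at 240° is gauche with SH at 180° (0.9). Total 4.9 kcal/mol.
C is staggered. tBu at 0° is gauche with SH at 60° (1.5); iPr at 120° is gauche with Ph at 180° (1.3); iPr at 120° is gauche with SH at 60° (1.3); CH2Cl at 240° is gauche with Ph at 180° (1.2). Total 5.3 kcal/mol.
B has the lowest total (4.9 kcal/mol).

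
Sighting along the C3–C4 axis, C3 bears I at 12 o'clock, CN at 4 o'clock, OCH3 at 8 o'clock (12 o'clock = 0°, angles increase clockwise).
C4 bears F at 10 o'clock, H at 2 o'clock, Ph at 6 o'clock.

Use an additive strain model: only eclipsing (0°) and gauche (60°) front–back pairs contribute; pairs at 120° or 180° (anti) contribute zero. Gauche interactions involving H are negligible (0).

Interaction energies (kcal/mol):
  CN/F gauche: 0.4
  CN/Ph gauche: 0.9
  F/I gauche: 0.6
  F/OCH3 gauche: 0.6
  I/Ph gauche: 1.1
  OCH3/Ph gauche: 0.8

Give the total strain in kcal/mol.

This conformer (staggered): I–F gauche, CN–Ph gauche, OCH3–F gauche, OCH3–Ph gauche; 0.6 + 0.9 + 0.6 + 0.8 = 2.9 kcal/mol.

2.9 kcal/mol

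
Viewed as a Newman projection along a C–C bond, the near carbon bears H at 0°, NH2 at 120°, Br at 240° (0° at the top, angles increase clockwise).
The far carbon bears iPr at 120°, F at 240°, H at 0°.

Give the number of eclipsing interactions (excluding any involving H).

Non-H eclipsing pairs: NH2(120°)/iPr(120°); Br(240°)/F(240°) — 2 interactions.

2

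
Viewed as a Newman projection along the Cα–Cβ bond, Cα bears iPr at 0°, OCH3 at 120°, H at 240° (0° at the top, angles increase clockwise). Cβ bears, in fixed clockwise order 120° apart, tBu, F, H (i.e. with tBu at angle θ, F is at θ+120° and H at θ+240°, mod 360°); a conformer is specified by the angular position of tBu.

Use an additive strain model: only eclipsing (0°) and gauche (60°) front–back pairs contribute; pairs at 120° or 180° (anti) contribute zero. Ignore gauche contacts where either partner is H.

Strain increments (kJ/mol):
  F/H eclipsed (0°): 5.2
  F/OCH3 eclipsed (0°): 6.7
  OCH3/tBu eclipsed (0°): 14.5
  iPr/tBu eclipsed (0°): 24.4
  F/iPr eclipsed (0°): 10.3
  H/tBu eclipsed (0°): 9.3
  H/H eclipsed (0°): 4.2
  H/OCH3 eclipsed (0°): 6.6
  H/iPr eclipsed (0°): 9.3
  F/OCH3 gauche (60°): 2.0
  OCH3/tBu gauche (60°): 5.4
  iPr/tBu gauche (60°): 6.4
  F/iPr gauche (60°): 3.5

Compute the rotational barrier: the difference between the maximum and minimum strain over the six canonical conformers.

tBu at 0° (eclipsed): iPr(0°)/tBu(0°) eclipsed 24.4; OCH3(120°)/F(120°) eclipsed 6.7; H(240°)/H(240°) eclipsed 4.2 → 35.3 kJ/mol.
tBu at 60° (staggered): iPr(0°)/tBu(60°) gauche 6.4; OCH3(120°)/tBu(60°) gauche 5.4; OCH3(120°)/F(180°) gauche 2.0 → 13.8 kJ/mol.
tBu at 120° (eclipsed): iPr(0°)/H(0°) eclipsed 9.3; OCH3(120°)/tBu(120°) eclipsed 14.5; H(240°)/F(240°) eclipsed 5.2 → 29.0 kJ/mol.
tBu at 180° (staggered): iPr(0°)/F(300°) gauche 3.5; OCH3(120°)/tBu(180°) gauche 5.4 → 8.9 kJ/mol.
tBu at 240° (eclipsed): iPr(0°)/F(0°) eclipsed 10.3; OCH3(120°)/H(120°) eclipsed 6.6; H(240°)/tBu(240°) eclipsed 9.3 → 26.2 kJ/mol.
tBu at 300° (staggered): iPr(0°)/tBu(300°) gauche 6.4; iPr(0°)/F(60°) gauche 3.5; OCH3(120°)/F(60°) gauche 2.0 → 11.9 kJ/mol.
Max at 0° (35.3 kJ/mol), min at 180° (8.9 kJ/mol); barrier = 26.4 kJ/mol.

26.4 kJ/mol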